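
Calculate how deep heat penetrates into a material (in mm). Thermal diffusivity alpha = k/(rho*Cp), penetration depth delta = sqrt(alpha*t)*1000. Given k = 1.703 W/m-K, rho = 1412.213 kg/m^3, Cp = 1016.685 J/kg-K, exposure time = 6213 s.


alpha = 1.703 / (1412.213 * 1016.685) = 1.1861e-06 m^2/s
alpha * t = 0.0073694
delta = sqrt(0.0073694) * 1000 = 85.845 mm

85.845 mm


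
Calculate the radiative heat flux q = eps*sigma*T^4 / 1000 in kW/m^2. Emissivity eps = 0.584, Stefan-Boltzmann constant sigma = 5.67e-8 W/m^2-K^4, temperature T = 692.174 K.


T^4 = 2.2954e+11
q = 0.584 * 5.67e-8 * 2.2954e+11 / 1000 = 7.6008 kW/m^2

7.6008 kW/m^2


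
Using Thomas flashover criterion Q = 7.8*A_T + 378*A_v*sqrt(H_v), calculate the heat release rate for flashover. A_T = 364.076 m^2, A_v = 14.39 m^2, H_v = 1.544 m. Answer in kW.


7.8*A_T = 2839.8
sqrt(H_v) = 1.2426
378*A_v*sqrt(H_v) = 6758.9
Q = 2839.8 + 6758.9 = 9598.7 kW

9598.7 kW


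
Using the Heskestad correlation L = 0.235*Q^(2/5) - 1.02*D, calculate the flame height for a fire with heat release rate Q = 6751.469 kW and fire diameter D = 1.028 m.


Q^(2/5) = 34.022
0.235 * Q^(2/5) = 7.9952
1.02 * D = 1.0486
L = 6.9466 m

6.9466 m


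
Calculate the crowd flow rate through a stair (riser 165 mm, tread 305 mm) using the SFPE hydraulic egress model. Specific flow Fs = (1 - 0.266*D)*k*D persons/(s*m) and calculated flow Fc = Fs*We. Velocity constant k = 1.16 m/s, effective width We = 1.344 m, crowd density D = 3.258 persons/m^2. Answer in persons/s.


1 - 0.266*D = 1 - 0.266*3.258 = 0.13337
Fs = 0.13337 * 1.16 * 3.258 = 0.50405 persons/(s*m)
Fc = 0.50405 * 1.344 = 0.67744 persons/s

0.67744 persons/s


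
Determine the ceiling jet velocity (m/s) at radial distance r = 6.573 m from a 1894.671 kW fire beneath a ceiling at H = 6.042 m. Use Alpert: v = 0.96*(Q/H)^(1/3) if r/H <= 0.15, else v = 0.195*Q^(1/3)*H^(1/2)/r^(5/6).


r/H = 6.573 / 6.042 = 1.0879
r/H > 0.15, so v = 0.195*Q^(1/3)*H^(1/2)/r^(5/6)
Q^(1/3) = 12.374
H^(1/2) = 2.4580
r^(5/6) = 4.8025
v = 0.195 * 12.374 * 2.4580 / 4.8025 = 1.2350 m/s

1.2350 m/s


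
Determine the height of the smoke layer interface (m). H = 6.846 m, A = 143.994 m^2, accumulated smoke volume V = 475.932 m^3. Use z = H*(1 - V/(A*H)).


V/(A*H) = 0.48280
1 - 0.48280 = 0.51720
z = 6.846 * 0.51720 = 3.5408 m

3.5408 m


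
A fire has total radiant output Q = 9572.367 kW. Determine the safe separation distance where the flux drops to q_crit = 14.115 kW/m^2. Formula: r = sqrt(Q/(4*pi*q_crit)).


4*pi*q_crit = 177.37
Q/(4*pi*q_crit) = 53.967
r = sqrt(53.967) = 7.3462 m

7.3462 m


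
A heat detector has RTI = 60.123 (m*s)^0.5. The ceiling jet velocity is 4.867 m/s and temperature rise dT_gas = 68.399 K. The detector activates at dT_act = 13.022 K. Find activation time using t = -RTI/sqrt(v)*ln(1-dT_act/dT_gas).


dT_act/dT_gas = 0.19038
ln(1 - 0.19038) = -0.21119
t = -60.123 / sqrt(4.867) * -0.21119 = 5.7556 s

5.7556 s


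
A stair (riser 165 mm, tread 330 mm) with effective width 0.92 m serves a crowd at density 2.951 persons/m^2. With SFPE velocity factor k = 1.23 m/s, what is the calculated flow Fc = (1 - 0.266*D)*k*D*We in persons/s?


1 - 0.266*D = 1 - 0.266*2.951 = 0.21503
Fs = 0.21503 * 1.23 * 2.951 = 0.78052 persons/(s*m)
Fc = 0.78052 * 0.92 = 0.71807 persons/s

0.71807 persons/s


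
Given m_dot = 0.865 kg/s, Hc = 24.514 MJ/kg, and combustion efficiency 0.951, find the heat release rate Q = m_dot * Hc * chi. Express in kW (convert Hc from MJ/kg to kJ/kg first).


Hc = 24.514 MJ/kg = 24.514 * 1000 kJ/kg = 24514 kJ/kg
Q = 0.865 kg/s * 24514 kJ/kg * 0.951 = 20166 kW

20166 kW


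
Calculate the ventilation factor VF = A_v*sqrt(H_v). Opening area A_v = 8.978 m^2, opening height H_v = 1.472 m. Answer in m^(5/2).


sqrt(H_v) = 1.2133
VF = 8.978 * 1.2133 = 10.893 m^(5/2)

10.893 m^(5/2)


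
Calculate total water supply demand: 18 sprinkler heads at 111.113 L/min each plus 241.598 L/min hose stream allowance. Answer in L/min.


Sprinkler demand = 18 * 111.113 = 2000.034 L/min
Total = 2000.034 + 241.598 = 2241.632 L/min

2241.632 L/min


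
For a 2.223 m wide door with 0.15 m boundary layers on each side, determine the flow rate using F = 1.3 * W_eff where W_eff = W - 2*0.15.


W_eff = 2.223 - 0.30 = 1.923 m
F = 1.3 * 1.923 = 2.4999 persons/s

2.4999 persons/s


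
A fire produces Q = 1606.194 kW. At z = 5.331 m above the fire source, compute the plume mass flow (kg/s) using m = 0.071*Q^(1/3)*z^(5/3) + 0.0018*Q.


Q^(1/3) = 11.711
z^(5/3) = 16.269
First term = 0.071 * 11.711 * 16.269 = 13.527
Second term = 0.0018 * 1606.194 = 2.8911
m = 16.418 kg/s

16.418 kg/s


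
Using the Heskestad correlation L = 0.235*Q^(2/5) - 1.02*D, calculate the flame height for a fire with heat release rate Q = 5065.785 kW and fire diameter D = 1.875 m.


Q^(2/5) = 30.329
0.235 * Q^(2/5) = 7.1273
1.02 * D = 1.9125
L = 5.2148 m

5.2148 m


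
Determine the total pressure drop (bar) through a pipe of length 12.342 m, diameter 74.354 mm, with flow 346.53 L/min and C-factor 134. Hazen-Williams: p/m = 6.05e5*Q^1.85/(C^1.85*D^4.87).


Q^1.85 = 49948
C^1.85 = 8612.8
D^4.87 = 1.2979e+09
p/m = 0.0027032 bar/m
p_total = 0.0027032 * 12.342 = 0.033363 bar

0.033363 bar


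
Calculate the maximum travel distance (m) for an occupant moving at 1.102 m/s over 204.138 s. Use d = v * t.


d = 1.102 * 204.138 = 224.96 m

224.96 m


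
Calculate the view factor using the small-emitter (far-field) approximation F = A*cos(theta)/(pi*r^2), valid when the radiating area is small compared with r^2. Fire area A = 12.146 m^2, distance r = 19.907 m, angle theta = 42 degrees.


cos(42 deg) = 0.74314
pi*r^2 = 1245.0
F = 12.146 * 0.74314 / 1245.0 = 0.0072501

0.0072501


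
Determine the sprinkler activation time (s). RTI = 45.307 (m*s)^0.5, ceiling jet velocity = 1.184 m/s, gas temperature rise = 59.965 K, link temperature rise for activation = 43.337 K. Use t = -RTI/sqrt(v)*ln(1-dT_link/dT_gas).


dT_link/dT_gas = 0.72270
ln(1 - 0.72270) = -1.2827
t = -45.307 / sqrt(1.184) * -1.2827 = 53.408 s

53.408 s


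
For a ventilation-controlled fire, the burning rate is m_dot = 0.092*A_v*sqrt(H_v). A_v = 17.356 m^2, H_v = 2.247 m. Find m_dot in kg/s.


sqrt(H_v) = 1.4990
m_dot = 0.092 * 17.356 * 1.4990 = 2.3935 kg/s

2.3935 kg/s


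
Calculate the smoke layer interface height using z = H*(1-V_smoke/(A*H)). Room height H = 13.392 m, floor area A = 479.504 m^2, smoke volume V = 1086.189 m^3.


V/(A*H) = 0.16915
1 - 0.16915 = 0.83085
z = 13.392 * 0.83085 = 11.127 m

11.127 m


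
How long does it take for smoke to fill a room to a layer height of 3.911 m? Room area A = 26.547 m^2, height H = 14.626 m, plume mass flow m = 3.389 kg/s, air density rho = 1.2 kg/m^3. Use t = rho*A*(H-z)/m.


H - z = 10.715 m
t = 1.2 * 26.547 * 10.715 / 3.389 = 100.72 s

100.72 s


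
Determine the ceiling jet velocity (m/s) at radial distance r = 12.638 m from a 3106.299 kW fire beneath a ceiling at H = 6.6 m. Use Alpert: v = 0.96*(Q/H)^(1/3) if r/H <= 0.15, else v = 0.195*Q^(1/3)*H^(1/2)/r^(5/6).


r/H = 12.638 / 6.6 = 1.9148
r/H > 0.15, so v = 0.195*Q^(1/3)*H^(1/2)/r^(5/6)
Q^(1/3) = 14.591
H^(1/2) = 2.5690
r^(5/6) = 8.2807
v = 0.195 * 14.591 * 2.5690 / 8.2807 = 0.88272 m/s

0.88272 m/s


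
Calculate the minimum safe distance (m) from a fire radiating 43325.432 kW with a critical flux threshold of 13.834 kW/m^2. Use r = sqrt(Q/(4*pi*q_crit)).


4*pi*q_crit = 173.84
Q/(4*pi*q_crit) = 249.22
r = sqrt(249.22) = 15.787 m

15.787 m


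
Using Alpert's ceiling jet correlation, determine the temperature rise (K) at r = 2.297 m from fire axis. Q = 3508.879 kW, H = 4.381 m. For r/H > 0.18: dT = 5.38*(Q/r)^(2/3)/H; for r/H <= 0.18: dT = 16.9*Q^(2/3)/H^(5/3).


r/H = 2.297 / 4.381 = 0.52431
r/H > 0.18, so dT = 5.38*(Q/r)^(2/3)/H
Q/r = 1527.6
(Q/r)^(2/3) = 132.64
dT = 5.38 * 132.64 / 4.381 = 162.88 K

162.88 K


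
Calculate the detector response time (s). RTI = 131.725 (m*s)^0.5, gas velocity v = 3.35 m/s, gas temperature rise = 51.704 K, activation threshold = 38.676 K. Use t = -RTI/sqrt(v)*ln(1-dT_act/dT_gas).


dT_act/dT_gas = 0.74803
ln(1 - 0.74803) = -1.3784
t = -131.725 / sqrt(3.35) * -1.3784 = 99.205 s

99.205 s


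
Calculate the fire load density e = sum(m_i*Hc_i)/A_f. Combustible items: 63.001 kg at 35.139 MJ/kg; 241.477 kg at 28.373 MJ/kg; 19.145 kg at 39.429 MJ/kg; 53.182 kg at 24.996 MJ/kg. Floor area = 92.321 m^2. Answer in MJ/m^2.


Total energy = 63.001*35.139 + 241.477*28.373 + 19.145*39.429 + 53.182*24.996
= 2213.792 + 6851.427 + 754.8682 + 1329.337
= 11149.42 MJ
e = 11149.42 / 92.321 = 120.77 MJ/m^2

120.77 MJ/m^2


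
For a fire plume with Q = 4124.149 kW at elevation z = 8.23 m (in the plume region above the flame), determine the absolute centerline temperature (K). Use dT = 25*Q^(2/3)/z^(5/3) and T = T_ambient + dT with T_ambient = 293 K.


Q^(2/3) = 257.17
z^(5/3) = 33.548
dT = 25 * 257.17 / 33.548 = 191.64 K
T = 293 + 191.64 = 484.64 K

484.64 K


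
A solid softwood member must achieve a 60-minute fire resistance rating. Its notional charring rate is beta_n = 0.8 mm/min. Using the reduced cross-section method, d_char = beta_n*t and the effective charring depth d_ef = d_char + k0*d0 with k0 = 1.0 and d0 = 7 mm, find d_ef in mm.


d_char = 0.8 * 60 = 48 mm
d_ef = 48 + 1.0*7 = 55 mm

55 mm


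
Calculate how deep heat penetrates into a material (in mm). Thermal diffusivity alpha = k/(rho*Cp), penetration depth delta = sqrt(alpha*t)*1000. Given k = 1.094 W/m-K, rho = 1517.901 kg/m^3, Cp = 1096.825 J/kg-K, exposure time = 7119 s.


alpha = 1.094 / (1517.901 * 1096.825) = 6.5711e-07 m^2/s
alpha * t = 0.0046779
delta = sqrt(0.0046779) * 1000 = 68.396 mm

68.396 mm


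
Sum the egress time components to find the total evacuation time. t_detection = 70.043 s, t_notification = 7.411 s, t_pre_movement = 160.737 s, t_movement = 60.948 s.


Total = 70.043 + 7.411 + 160.737 + 60.948 = 299.139 s

299.139 s


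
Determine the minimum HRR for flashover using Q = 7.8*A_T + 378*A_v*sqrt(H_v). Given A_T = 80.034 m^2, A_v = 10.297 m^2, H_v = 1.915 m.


7.8*A_T = 624.27
sqrt(H_v) = 1.3838
378*A_v*sqrt(H_v) = 5386.3
Q = 624.27 + 5386.3 = 6010.5 kW

6010.5 kW


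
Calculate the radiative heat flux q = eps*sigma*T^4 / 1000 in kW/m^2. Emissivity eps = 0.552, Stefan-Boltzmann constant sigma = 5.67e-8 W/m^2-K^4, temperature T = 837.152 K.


T^4 = 4.9115e+11
q = 0.552 * 5.67e-8 * 4.9115e+11 / 1000 = 15.372 kW/m^2

15.372 kW/m^2


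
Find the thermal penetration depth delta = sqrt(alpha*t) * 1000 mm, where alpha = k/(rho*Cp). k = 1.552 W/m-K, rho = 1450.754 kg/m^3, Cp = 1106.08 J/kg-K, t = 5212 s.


alpha = 1.552 / (1450.754 * 1106.08) = 9.6719e-07 m^2/s
alpha * t = 0.0050410
delta = sqrt(0.0050410) * 1000 = 71.000 mm

71.000 mm


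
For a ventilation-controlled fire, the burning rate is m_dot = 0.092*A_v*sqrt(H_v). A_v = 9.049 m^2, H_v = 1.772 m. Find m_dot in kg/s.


sqrt(H_v) = 1.3312
m_dot = 0.092 * 9.049 * 1.3312 = 1.1082 kg/s

1.1082 kg/s


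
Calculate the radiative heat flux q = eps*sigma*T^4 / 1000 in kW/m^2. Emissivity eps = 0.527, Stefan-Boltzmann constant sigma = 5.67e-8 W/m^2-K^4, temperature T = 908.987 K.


T^4 = 6.8270e+11
q = 0.527 * 5.67e-8 * 6.8270e+11 / 1000 = 20.400 kW/m^2

20.400 kW/m^2


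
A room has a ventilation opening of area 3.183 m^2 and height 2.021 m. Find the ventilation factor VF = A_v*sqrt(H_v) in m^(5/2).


sqrt(H_v) = 1.4216
VF = 3.183 * 1.4216 = 4.5250 m^(5/2)

4.5250 m^(5/2)


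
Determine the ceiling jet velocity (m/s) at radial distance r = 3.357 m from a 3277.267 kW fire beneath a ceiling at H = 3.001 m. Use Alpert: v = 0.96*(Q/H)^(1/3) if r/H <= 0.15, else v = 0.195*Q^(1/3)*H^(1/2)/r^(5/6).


r/H = 3.357 / 3.001 = 1.1186
r/H > 0.15, so v = 0.195*Q^(1/3)*H^(1/2)/r^(5/6)
Q^(1/3) = 14.854
H^(1/2) = 1.7323
r^(5/6) = 2.7434
v = 0.195 * 14.854 * 1.7323 / 2.7434 = 1.8290 m/s

1.8290 m/s


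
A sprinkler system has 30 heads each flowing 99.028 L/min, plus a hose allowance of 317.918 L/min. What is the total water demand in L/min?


Sprinkler demand = 30 * 99.028 = 2970.84 L/min
Total = 2970.84 + 317.918 = 3288.758 L/min

3288.758 L/min


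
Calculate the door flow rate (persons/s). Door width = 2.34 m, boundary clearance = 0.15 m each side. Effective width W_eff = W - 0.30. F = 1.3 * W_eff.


W_eff = 2.34 - 0.30 = 2.04 m
F = 1.3 * 2.04 = 2.652 persons/s

2.652 persons/s


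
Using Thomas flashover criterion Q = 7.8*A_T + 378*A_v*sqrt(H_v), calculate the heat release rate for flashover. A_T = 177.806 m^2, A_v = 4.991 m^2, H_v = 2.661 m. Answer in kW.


7.8*A_T = 1386.9
sqrt(H_v) = 1.6313
378*A_v*sqrt(H_v) = 3077.5
Q = 1386.9 + 3077.5 = 4464.4 kW

4464.4 kW


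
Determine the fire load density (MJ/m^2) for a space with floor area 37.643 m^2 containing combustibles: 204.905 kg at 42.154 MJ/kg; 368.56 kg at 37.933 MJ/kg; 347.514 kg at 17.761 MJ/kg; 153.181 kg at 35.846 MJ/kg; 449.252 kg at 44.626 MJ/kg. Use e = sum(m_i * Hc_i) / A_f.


Total energy = 204.905*42.154 + 368.56*37.933 + 347.514*17.761 + 153.181*35.846 + 449.252*44.626
= 8637.565 + 13980.59 + 6172.196 + 5490.926 + 20048.32
= 54329.59 MJ
e = 54329.59 / 37.643 = 1443.3 MJ/m^2

1443.3 MJ/m^2


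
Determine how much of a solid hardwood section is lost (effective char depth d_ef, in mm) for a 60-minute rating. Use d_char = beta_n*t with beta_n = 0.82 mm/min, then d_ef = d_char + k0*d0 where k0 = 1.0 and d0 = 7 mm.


d_char = 0.82 * 60 = 49.2 mm
d_ef = 49.2 + 1.0*7 = 56.2 mm

56.2 mm


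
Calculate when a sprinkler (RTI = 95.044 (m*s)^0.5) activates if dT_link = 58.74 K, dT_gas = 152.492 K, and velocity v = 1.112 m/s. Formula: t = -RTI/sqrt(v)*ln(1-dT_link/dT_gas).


dT_link/dT_gas = 0.38520
ln(1 - 0.38520) = -0.48646
t = -95.044 / sqrt(1.112) * -0.48646 = 43.845 s

43.845 s


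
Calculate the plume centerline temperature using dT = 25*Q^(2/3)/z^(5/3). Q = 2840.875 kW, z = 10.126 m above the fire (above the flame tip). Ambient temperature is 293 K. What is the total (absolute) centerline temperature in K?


Q^(2/3) = 200.59
z^(5/3) = 47.395
dT = 25 * 200.59 / 47.395 = 105.81 K
T = 293 + 105.81 = 398.81 K

398.81 K


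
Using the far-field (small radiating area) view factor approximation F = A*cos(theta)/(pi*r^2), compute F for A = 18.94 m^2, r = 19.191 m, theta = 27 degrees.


cos(27 deg) = 0.89101
pi*r^2 = 1157.0
F = 18.94 * 0.89101 / 1157.0 = 0.014585

0.014585


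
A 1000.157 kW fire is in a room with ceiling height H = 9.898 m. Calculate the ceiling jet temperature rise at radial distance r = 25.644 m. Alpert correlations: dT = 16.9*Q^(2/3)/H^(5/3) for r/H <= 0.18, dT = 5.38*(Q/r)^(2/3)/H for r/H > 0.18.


r/H = 25.644 / 9.898 = 2.5908
r/H > 0.18, so dT = 5.38*(Q/r)^(2/3)/H
Q/r = 39.002
(Q/r)^(2/3) = 11.501
dT = 5.38 * 11.501 / 9.898 = 6.2511 K

6.2511 K


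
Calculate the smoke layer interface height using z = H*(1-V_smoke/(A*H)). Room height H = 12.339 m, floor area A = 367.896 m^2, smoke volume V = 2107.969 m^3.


V/(A*H) = 0.46436
1 - 0.46436 = 0.53564
z = 12.339 * 0.53564 = 6.6092 m

6.6092 m


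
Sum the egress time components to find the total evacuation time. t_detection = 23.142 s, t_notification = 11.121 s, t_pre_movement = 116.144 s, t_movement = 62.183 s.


Total = 23.142 + 11.121 + 116.144 + 62.183 = 212.59 s

212.59 s


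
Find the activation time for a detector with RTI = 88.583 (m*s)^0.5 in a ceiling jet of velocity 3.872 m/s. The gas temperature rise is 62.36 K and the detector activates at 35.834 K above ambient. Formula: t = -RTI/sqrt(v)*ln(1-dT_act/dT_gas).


dT_act/dT_gas = 0.57463
ln(1 - 0.57463) = -0.85480
t = -88.583 / sqrt(3.872) * -0.85480 = 38.481 s

38.481 s


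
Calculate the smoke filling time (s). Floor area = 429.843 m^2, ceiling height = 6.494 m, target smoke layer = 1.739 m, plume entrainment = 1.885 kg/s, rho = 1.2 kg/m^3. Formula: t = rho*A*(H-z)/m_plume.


H - z = 4.755 m
t = 1.2 * 429.843 * 4.755 / 1.885 = 1301.2 s

1301.2 s


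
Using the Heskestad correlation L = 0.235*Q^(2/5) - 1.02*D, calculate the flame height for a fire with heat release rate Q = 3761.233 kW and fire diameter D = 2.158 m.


Q^(2/5) = 26.924
0.235 * Q^(2/5) = 6.3270
1.02 * D = 2.2012
L = 4.1259 m

4.1259 m


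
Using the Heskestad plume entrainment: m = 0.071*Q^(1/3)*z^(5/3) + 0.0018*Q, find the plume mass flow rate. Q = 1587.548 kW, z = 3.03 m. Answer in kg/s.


Q^(1/3) = 11.666
z^(5/3) = 6.3446
First term = 0.071 * 11.666 * 6.3446 = 5.2550
Second term = 0.0018 * 1587.548 = 2.8576
m = 8.1126 kg/s

8.1126 kg/s


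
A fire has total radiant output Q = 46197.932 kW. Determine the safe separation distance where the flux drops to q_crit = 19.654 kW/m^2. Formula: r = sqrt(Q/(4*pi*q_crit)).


4*pi*q_crit = 246.98
Q/(4*pi*q_crit) = 187.05
r = sqrt(187.05) = 13.677 m

13.677 m


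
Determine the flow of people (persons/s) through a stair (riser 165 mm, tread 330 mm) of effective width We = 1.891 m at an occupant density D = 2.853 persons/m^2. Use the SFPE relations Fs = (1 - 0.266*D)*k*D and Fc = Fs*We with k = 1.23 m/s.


1 - 0.266*D = 1 - 0.266*2.853 = 0.24110
Fs = 0.24110 * 1.23 * 2.853 = 0.84607 persons/(s*m)
Fc = 0.84607 * 1.891 = 1.5999 persons/s

1.5999 persons/s


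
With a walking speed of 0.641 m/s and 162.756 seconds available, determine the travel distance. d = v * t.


d = 0.641 * 162.756 = 104.33 m

104.33 m


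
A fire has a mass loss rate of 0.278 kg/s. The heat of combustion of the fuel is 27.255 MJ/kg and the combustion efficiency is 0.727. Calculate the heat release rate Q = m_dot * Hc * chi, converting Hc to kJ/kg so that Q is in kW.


Hc = 27.255 MJ/kg = 27.255 * 1000 kJ/kg = 27255 kJ/kg
Q = 0.278 kg/s * 27255 kJ/kg * 0.727 = 5508.4 kW

5508.4 kW


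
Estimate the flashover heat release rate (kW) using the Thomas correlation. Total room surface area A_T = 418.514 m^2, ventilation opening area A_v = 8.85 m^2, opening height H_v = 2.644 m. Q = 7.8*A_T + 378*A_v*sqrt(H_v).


7.8*A_T = 3264.4
sqrt(H_v) = 1.6260
378*A_v*sqrt(H_v) = 5439.6
Q = 3264.4 + 5439.6 = 8704.0 kW

8704.0 kW


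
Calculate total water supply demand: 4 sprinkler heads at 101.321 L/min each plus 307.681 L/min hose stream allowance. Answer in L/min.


Sprinkler demand = 4 * 101.321 = 405.284 L/min
Total = 405.284 + 307.681 = 712.965 L/min

712.965 L/min


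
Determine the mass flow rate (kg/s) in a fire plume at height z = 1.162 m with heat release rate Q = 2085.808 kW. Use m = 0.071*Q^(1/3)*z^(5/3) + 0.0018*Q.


Q^(1/3) = 12.777
z^(5/3) = 1.2843
First term = 0.071 * 12.777 * 1.2843 = 1.1651
Second term = 0.0018 * 2085.808 = 3.7545
m = 4.9195 kg/s

4.9195 kg/s


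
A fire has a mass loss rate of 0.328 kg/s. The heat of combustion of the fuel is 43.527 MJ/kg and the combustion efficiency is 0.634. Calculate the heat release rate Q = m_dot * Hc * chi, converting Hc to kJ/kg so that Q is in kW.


Hc = 43.527 MJ/kg = 43.527 * 1000 kJ/kg = 43527 kJ/kg
Q = 0.328 kg/s * 43527 kJ/kg * 0.634 = 9051.5 kW

9051.5 kW


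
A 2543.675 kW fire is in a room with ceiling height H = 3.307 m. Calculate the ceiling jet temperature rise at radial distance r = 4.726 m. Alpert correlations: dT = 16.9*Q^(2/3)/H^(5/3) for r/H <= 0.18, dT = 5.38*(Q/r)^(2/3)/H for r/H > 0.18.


r/H = 4.726 / 3.307 = 1.4291
r/H > 0.18, so dT = 5.38*(Q/r)^(2/3)/H
Q/r = 538.23
(Q/r)^(2/3) = 66.168
dT = 5.38 * 66.168 / 3.307 = 107.64 K

107.64 K


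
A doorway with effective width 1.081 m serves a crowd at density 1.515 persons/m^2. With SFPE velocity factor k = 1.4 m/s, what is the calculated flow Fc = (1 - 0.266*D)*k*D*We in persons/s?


1 - 0.266*D = 1 - 0.266*1.515 = 0.59701
Fs = 0.59701 * 1.4 * 1.515 = 1.2663 persons/(s*m)
Fc = 1.2663 * 1.081 = 1.3688 persons/s

1.3688 persons/s


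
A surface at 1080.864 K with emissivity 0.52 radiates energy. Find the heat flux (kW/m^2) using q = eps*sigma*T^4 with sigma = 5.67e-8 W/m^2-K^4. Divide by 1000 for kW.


T^4 = 1.3648e+12
q = 0.52 * 5.67e-8 * 1.3648e+12 / 1000 = 40.241 kW/m^2

40.241 kW/m^2


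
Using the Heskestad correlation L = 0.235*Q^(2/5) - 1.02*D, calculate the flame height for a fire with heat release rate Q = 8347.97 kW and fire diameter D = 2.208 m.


Q^(2/5) = 37.037
0.235 * Q^(2/5) = 8.7036
1.02 * D = 2.2522
L = 6.4515 m

6.4515 m


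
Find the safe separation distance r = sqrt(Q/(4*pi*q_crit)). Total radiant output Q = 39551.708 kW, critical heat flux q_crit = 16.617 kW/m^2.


4*pi*q_crit = 208.82
Q/(4*pi*q_crit) = 189.41
r = sqrt(189.41) = 13.763 m

13.763 m


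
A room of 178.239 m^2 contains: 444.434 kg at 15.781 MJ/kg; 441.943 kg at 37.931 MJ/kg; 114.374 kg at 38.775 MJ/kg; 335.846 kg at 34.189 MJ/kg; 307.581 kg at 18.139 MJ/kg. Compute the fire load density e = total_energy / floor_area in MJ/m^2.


Total energy = 444.434*15.781 + 441.943*37.931 + 114.374*38.775 + 335.846*34.189 + 307.581*18.139
= 7013.613 + 16763.34 + 4434.852 + 11482.24 + 5579.212
= 45273.26 MJ
e = 45273.26 / 178.239 = 254.00 MJ/m^2

254.00 MJ/m^2


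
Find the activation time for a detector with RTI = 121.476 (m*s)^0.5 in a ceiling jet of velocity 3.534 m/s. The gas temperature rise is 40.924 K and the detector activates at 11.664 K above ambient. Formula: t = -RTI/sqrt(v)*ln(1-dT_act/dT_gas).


dT_act/dT_gas = 0.28502
ln(1 - 0.28502) = -0.33550
t = -121.476 / sqrt(3.534) * -0.33550 = 21.679 s

21.679 s


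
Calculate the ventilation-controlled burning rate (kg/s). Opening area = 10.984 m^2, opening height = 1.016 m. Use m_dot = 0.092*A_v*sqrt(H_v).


sqrt(H_v) = 1.0080
m_dot = 0.092 * 10.984 * 1.0080 = 1.0186 kg/s

1.0186 kg/s


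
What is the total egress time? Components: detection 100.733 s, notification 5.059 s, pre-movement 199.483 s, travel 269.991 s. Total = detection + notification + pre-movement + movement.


Total = 100.733 + 5.059 + 199.483 + 269.991 = 575.266 s

575.266 s


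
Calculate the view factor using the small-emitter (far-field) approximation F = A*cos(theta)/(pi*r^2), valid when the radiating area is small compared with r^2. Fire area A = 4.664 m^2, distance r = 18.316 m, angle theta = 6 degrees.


cos(6 deg) = 0.99452
pi*r^2 = 1053.9
F = 4.664 * 0.99452 / 1053.9 = 0.0044011

0.0044011


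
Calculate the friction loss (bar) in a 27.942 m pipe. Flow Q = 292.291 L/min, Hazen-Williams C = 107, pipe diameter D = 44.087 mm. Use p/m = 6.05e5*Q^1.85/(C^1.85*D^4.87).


Q^1.85 = 36455
C^1.85 = 5680.2
D^4.87 = 1.0181e+08
p/m = 0.038138 bar/m
p_total = 0.038138 * 27.942 = 1.0657 bar

1.0657 bar


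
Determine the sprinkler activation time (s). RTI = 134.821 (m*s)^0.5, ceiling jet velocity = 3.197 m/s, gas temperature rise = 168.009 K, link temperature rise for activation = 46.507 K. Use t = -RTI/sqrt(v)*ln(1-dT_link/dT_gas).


dT_link/dT_gas = 0.27681
ln(1 - 0.27681) = -0.32409
t = -134.821 / sqrt(3.197) * -0.32409 = 24.437 s

24.437 s


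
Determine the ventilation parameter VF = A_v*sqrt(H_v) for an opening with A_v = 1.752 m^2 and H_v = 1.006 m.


sqrt(H_v) = 1.0030
VF = 1.752 * 1.0030 = 1.7572 m^(5/2)

1.7572 m^(5/2)


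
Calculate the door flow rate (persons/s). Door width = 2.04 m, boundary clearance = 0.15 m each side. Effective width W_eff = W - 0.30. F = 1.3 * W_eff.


W_eff = 2.04 - 0.30 = 1.74 m
F = 1.3 * 1.74 = 2.262 persons/s

2.262 persons/s


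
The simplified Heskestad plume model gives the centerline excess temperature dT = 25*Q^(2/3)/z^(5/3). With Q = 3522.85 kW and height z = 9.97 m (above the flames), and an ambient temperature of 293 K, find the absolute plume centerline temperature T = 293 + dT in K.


Q^(2/3) = 231.52
z^(5/3) = 46.184
dT = 25 * 231.52 / 46.184 = 125.33 K
T = 293 + 125.33 = 418.33 K

418.33 K


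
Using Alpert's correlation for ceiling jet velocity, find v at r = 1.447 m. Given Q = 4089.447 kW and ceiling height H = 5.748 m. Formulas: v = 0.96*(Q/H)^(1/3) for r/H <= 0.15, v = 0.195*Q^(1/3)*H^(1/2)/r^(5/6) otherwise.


r/H = 1.447 / 5.748 = 0.25174
r/H > 0.15, so v = 0.195*Q^(1/3)*H^(1/2)/r^(5/6)
Q^(1/3) = 15.991
H^(1/2) = 2.3975
r^(5/6) = 1.3606
v = 0.195 * 15.991 * 2.3975 / 1.3606 = 5.4949 m/s

5.4949 m/s


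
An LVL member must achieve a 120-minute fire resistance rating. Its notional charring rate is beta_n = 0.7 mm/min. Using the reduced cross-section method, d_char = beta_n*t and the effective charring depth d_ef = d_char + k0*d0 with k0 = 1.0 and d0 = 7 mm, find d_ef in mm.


d_char = 0.7 * 120 = 84 mm
d_ef = 84 + 1.0*7 = 91 mm

91 mm


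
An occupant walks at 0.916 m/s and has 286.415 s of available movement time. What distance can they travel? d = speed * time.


d = 0.916 * 286.415 = 262.36 m

262.36 m


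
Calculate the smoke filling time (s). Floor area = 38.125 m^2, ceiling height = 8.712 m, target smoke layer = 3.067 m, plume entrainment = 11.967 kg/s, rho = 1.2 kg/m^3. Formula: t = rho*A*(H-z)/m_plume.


H - z = 5.645 m
t = 1.2 * 38.125 * 5.645 / 11.967 = 21.581 s

21.581 s


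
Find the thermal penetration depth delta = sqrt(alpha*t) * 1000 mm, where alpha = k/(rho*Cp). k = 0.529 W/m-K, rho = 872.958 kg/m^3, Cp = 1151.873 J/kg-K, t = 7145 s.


alpha = 0.529 / (872.958 * 1151.873) = 5.2609e-07 m^2/s
alpha * t = 0.0037589
delta = sqrt(0.0037589) * 1000 = 61.310 mm

61.310 mm


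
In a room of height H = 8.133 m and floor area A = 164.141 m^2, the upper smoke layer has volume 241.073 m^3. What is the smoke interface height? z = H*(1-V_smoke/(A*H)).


V/(A*H) = 0.18058
1 - 0.18058 = 0.81942
z = 8.133 * 0.81942 = 6.6643 m

6.6643 m


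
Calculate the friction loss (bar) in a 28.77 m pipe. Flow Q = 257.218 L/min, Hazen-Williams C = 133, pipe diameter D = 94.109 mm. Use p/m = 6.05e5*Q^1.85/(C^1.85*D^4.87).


Q^1.85 = 28778
C^1.85 = 8494.3
D^4.87 = 4.0887e+09
p/m = 0.00050131 bar/m
p_total = 0.00050131 * 28.77 = 0.014423 bar

0.014423 bar


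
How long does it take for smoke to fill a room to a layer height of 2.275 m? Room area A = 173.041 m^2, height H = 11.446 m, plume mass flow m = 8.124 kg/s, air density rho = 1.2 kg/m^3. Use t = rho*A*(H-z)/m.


H - z = 9.171 m
t = 1.2 * 173.041 * 9.171 / 8.124 = 234.41 s

234.41 s


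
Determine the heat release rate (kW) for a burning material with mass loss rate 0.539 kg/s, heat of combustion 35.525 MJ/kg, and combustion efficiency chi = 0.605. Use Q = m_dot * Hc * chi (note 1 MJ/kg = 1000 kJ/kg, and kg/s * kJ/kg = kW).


Hc = 35.525 MJ/kg = 35.525 * 1000 kJ/kg = 35525 kJ/kg
Q = 0.539 kg/s * 35525 kJ/kg * 0.605 = 11585 kW

11585 kW


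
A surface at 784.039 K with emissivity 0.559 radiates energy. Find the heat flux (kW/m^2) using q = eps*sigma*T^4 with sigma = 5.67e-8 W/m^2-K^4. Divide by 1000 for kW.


T^4 = 3.7788e+11
q = 0.559 * 5.67e-8 * 3.7788e+11 / 1000 = 11.977 kW/m^2

11.977 kW/m^2


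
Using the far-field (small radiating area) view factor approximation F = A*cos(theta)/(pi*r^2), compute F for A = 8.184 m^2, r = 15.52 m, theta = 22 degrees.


cos(22 deg) = 0.92718
pi*r^2 = 756.72
F = 8.184 * 0.92718 / 756.72 = 0.010028

0.010028


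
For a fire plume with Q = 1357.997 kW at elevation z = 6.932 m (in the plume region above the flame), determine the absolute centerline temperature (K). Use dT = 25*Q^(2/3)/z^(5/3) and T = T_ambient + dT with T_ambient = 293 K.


Q^(2/3) = 122.63
z^(5/3) = 25.202
dT = 25 * 122.63 / 25.202 = 121.65 K
T = 293 + 121.65 = 414.65 K

414.65 K


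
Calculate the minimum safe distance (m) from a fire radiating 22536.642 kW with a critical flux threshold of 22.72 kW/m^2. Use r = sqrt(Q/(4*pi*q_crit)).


4*pi*q_crit = 285.51
Q/(4*pi*q_crit) = 78.935
r = sqrt(78.935) = 8.8846 m

8.8846 m


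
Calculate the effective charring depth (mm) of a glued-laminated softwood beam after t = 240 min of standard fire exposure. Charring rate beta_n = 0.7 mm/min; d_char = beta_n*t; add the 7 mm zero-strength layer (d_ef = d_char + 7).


d_char = 0.7 * 240 = 168 mm
d_ef = 168 + 1.0*7 = 175 mm

175 mm


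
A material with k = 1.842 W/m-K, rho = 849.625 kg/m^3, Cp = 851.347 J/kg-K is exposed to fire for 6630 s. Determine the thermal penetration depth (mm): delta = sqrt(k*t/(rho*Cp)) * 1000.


alpha = 1.842 / (849.625 * 851.347) = 2.5466e-06 m^2/s
alpha * t = 0.016884
delta = sqrt(0.016884) * 1000 = 129.94 mm

129.94 mm


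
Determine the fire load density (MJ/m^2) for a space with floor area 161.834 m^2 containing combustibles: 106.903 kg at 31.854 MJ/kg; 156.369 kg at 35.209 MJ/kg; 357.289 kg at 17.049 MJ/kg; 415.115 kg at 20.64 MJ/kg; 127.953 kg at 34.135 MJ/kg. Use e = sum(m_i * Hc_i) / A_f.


Total energy = 106.903*31.854 + 156.369*35.209 + 357.289*17.049 + 415.115*20.64 + 127.953*34.135
= 3405.288 + 5505.596 + 6091.420 + 8567.974 + 4367.676
= 27937.95 MJ
e = 27937.95 / 161.834 = 172.63 MJ/m^2

172.63 MJ/m^2


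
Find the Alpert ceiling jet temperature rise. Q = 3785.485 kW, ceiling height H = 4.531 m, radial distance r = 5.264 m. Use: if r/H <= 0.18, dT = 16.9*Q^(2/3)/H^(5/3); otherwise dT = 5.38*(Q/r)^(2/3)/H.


r/H = 5.264 / 4.531 = 1.1618
r/H > 0.18, so dT = 5.38*(Q/r)^(2/3)/H
Q/r = 719.13
(Q/r)^(2/3) = 80.267
dT = 5.38 * 80.267 / 4.531 = 95.307 K

95.307 K


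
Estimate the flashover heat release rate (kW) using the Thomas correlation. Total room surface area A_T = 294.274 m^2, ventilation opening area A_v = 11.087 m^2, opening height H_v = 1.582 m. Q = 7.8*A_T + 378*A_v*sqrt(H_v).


7.8*A_T = 2295.3
sqrt(H_v) = 1.2578
378*A_v*sqrt(H_v) = 5271.2
Q = 2295.3 + 5271.2 = 7566.5 kW

7566.5 kW


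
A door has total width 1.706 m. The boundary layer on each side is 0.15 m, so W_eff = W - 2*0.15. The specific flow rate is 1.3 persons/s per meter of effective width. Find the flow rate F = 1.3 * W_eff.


W_eff = 1.706 - 0.30 = 1.406 m
F = 1.3 * 1.406 = 1.8278 persons/s

1.8278 persons/s


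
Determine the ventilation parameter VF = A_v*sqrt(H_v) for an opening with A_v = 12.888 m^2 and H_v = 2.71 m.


sqrt(H_v) = 1.6462
VF = 12.888 * 1.6462 = 21.216 m^(5/2)

21.216 m^(5/2)


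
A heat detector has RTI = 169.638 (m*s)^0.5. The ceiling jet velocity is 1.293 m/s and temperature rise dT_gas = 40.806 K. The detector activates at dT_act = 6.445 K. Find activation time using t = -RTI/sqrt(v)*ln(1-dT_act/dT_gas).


dT_act/dT_gas = 0.15794
ln(1 - 0.15794) = -0.17191
t = -169.638 / sqrt(1.293) * -0.17191 = 25.646 s

25.646 s


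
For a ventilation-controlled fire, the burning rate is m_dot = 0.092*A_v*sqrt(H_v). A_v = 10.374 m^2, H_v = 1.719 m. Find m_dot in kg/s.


sqrt(H_v) = 1.3111
m_dot = 0.092 * 10.374 * 1.3111 = 1.2513 kg/s

1.2513 kg/s


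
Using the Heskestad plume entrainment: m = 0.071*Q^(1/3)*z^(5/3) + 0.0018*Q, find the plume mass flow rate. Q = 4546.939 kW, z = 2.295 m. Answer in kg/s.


Q^(1/3) = 16.567
z^(5/3) = 3.9930
First term = 0.071 * 16.567 * 3.9930 = 4.6968
Second term = 0.0018 * 4546.939 = 8.1845
m = 12.881 kg/s

12.881 kg/s


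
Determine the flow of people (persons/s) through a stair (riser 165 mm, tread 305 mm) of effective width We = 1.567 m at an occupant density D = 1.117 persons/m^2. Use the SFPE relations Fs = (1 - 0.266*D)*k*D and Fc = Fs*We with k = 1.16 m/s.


1 - 0.266*D = 1 - 0.266*1.117 = 0.70288
Fs = 0.70288 * 1.16 * 1.117 = 0.91073 persons/(s*m)
Fc = 0.91073 * 1.567 = 1.4271 persons/s

1.4271 persons/s


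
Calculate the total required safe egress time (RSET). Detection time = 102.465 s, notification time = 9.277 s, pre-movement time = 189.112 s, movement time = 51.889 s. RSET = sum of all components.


Total = 102.465 + 9.277 + 189.112 + 51.889 = 352.743 s

352.743 s


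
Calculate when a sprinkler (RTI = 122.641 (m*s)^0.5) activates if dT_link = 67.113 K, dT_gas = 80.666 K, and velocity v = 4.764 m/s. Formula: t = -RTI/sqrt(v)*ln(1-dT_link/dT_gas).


dT_link/dT_gas = 0.83199
ln(1 - 0.83199) = -1.7837
t = -122.641 / sqrt(4.764) * -1.7837 = 100.22 s

100.22 s


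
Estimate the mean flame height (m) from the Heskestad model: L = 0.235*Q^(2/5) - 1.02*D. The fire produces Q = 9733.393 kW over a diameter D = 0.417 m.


Q^(2/5) = 39.383
0.235 * Q^(2/5) = 9.2549
1.02 * D = 0.42534
L = 8.8296 m

8.8296 m


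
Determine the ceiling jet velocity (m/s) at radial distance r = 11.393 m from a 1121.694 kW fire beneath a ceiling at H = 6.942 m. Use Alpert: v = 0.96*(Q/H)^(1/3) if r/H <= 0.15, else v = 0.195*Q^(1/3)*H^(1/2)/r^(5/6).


r/H = 11.393 / 6.942 = 1.6412
r/H > 0.15, so v = 0.195*Q^(1/3)*H^(1/2)/r^(5/6)
Q^(1/3) = 10.390
H^(1/2) = 2.6348
r^(5/6) = 7.5951
v = 0.195 * 10.390 * 2.6348 / 7.5951 = 0.70286 m/s

0.70286 m/s


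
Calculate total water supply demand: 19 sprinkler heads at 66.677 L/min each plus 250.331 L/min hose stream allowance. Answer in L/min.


Sprinkler demand = 19 * 66.677 = 1266.863 L/min
Total = 1266.863 + 250.331 = 1517.194 L/min

1517.194 L/min


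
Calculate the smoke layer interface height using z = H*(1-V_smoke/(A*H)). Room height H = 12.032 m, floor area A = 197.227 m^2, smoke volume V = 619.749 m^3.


V/(A*H) = 0.26116
1 - 0.26116 = 0.73884
z = 12.032 * 0.73884 = 8.8897 m

8.8897 m


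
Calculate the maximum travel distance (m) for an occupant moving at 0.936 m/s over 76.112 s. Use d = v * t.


d = 0.936 * 76.112 = 71.241 m

71.241 m


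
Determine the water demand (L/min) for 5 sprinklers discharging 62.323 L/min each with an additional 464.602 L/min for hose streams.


Sprinkler demand = 5 * 62.323 = 311.615 L/min
Total = 311.615 + 464.602 = 776.217 L/min

776.217 L/min


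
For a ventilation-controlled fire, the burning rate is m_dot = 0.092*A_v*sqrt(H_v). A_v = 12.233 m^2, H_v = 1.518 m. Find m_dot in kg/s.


sqrt(H_v) = 1.2321
m_dot = 0.092 * 12.233 * 1.2321 = 1.3866 kg/s

1.3866 kg/s


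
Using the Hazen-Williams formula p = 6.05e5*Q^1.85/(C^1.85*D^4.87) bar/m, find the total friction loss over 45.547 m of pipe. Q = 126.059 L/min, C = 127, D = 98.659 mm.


Q^1.85 = 7692.4
C^1.85 = 7799.0
D^4.87 = 5.1457e+09
p/m = 0.00011597 bar/m
p_total = 0.00011597 * 45.547 = 0.0052819 bar

0.0052819 bar


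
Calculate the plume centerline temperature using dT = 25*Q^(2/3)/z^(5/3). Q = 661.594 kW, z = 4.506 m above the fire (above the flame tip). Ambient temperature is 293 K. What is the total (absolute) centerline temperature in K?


Q^(2/3) = 75.927
z^(5/3) = 12.293
dT = 25 * 75.927 / 12.293 = 154.41 K
T = 293 + 154.41 = 447.41 K

447.41 K


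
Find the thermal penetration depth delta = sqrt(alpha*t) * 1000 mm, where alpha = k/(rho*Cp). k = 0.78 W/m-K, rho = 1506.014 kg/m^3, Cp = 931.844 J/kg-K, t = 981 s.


alpha = 0.78 / (1506.014 * 931.844) = 5.5580e-07 m^2/s
alpha * t = 0.00054524
delta = sqrt(0.00054524) * 1000 = 23.350 mm

23.350 mm


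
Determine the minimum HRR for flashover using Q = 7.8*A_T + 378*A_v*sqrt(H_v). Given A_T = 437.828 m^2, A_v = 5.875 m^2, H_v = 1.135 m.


7.8*A_T = 3415.1
sqrt(H_v) = 1.0654
378*A_v*sqrt(H_v) = 2365.9
Q = 3415.1 + 2365.9 = 5781.0 kW

5781.0 kW


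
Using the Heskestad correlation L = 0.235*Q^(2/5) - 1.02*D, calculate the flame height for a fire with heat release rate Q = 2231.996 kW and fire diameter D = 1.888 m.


Q^(2/5) = 21.851
0.235 * Q^(2/5) = 5.1351
1.02 * D = 1.9258
L = 3.2093 m

3.2093 m


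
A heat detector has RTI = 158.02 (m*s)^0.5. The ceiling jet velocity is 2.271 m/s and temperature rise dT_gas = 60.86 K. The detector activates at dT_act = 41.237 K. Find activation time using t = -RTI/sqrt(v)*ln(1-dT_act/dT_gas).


dT_act/dT_gas = 0.67757
ln(1 - 0.67757) = -1.1319
t = -158.02 / sqrt(2.271) * -1.1319 = 118.69 s

118.69 s


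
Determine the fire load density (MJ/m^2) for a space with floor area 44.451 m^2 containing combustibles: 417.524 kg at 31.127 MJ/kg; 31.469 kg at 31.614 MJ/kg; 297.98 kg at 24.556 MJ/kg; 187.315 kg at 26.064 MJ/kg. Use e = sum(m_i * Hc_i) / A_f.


Total energy = 417.524*31.127 + 31.469*31.614 + 297.98*24.556 + 187.315*26.064
= 12996.27 + 994.8610 + 7317.197 + 4882.178
= 26190.51 MJ
e = 26190.51 / 44.451 = 589.20 MJ/m^2

589.20 MJ/m^2


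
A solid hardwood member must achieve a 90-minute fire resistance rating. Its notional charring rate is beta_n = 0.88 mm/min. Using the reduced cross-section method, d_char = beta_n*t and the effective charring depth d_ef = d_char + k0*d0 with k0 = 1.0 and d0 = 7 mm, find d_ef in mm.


d_char = 0.88 * 90 = 79.2 mm
d_ef = 79.2 + 1.0*7 = 86.2 mm

86.2 mm


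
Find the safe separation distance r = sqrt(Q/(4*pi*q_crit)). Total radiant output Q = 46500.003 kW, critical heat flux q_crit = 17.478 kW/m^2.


4*pi*q_crit = 219.64
Q/(4*pi*q_crit) = 211.71
r = sqrt(211.71) = 14.550 m

14.550 m


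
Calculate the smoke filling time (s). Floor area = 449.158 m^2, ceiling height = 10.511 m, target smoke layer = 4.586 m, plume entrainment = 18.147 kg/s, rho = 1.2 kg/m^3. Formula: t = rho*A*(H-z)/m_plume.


H - z = 5.925 m
t = 1.2 * 449.158 * 5.925 / 18.147 = 175.98 s

175.98 s


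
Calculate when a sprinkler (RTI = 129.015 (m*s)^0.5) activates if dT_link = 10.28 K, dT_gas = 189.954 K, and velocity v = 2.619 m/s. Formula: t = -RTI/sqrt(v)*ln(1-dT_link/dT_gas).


dT_link/dT_gas = 0.054118
ln(1 - 0.054118) = -0.055638
t = -129.015 / sqrt(2.619) * -0.055638 = 4.4355 s

4.4355 s


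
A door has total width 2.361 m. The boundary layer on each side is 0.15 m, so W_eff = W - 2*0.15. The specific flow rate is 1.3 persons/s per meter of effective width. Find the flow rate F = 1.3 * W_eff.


W_eff = 2.361 - 0.30 = 2.061 m
F = 1.3 * 2.061 = 2.6793 persons/s

2.6793 persons/s


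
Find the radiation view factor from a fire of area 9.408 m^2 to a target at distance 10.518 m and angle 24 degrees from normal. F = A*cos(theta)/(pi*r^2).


cos(24 deg) = 0.91355
pi*r^2 = 347.55
F = 9.408 * 0.91355 / 347.55 = 0.024729

0.024729


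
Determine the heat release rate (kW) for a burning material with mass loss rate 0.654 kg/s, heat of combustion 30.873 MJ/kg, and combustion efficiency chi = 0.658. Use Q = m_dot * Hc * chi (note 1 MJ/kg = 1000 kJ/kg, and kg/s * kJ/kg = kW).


Hc = 30.873 MJ/kg = 30.873 * 1000 kJ/kg = 30873 kJ/kg
Q = 0.654 kg/s * 30873 kJ/kg * 0.658 = 13286 kW

13286 kW


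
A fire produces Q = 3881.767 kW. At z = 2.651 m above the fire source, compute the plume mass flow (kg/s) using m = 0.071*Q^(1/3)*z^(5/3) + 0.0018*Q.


Q^(1/3) = 15.716
z^(5/3) = 5.0779
First term = 0.071 * 15.716 * 5.0779 = 5.6661
Second term = 0.0018 * 3881.767 = 6.9872
m = 12.653 kg/s

12.653 kg/s


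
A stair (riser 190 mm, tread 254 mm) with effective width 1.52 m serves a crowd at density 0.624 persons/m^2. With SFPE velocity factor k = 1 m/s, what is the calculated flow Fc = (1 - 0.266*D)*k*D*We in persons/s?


1 - 0.266*D = 1 - 0.266*0.624 = 0.83402
Fs = 0.83402 * 1 * 0.624 = 0.52043 persons/(s*m)
Fc = 0.52043 * 1.52 = 0.79105 persons/s

0.79105 persons/s


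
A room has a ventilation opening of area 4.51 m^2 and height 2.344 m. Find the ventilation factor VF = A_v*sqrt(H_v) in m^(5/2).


sqrt(H_v) = 1.5310
VF = 4.51 * 1.5310 = 6.9049 m^(5/2)

6.9049 m^(5/2)


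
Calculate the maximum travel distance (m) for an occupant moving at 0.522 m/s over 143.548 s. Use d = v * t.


d = 0.522 * 143.548 = 74.932 m

74.932 m


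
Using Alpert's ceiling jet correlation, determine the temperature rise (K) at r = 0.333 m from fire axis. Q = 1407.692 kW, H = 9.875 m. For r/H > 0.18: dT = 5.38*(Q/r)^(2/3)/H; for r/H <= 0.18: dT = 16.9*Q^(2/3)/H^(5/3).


r/H = 0.333 / 9.875 = 0.033722
r/H <= 0.18, so dT = 16.9*Q^(2/3)/H^(5/3)
Q^(2/3) = 125.60
H^(5/3) = 45.453
dT = 16.9 * 125.60 / 45.453 = 46.701 K

46.701 K


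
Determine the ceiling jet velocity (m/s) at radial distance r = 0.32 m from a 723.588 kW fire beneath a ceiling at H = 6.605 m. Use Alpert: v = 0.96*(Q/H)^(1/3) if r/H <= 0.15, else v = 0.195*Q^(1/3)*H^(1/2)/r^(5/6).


r/H = 0.32 / 6.605 = 0.048448
r/H <= 0.15, so v = 0.96*(Q/H)^(1/3)
Q/H = 109.55
(Q/H)^(1/3) = 4.7849
v = 0.96 * 4.7849 = 4.5935 m/s

4.5935 m/s
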